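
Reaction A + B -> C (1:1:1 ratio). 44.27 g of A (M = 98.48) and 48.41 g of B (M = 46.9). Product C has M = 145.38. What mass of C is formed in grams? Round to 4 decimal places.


Find moles of each reactant; the smaller value is the limiting reagent in a 1:1:1 reaction, so moles_C equals moles of the limiter.
n_A = mass_A / M_A = 44.27 / 98.48 = 0.449533 mol
n_B = mass_B / M_B = 48.41 / 46.9 = 1.032196 mol
Limiting reagent: A (smaller), n_limiting = 0.449533 mol
mass_C = n_limiting * M_C = 0.449533 * 145.38
mass_C = 65.35310754 g, rounded to 4 dp:

65.3531 g


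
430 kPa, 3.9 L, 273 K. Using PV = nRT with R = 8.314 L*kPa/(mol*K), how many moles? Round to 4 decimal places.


PV = nRT, solve for n = PV / (RT).
PV = 430 * 3.9 = 1677.0
RT = 8.314 * 273 = 2269.722
n = 1677.0 / 2269.722
n = 0.73885701 mol, rounded to 4 dp:

0.7389 mol


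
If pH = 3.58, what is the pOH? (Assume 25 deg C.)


At 25 deg C, pH + pOH = 14.
pOH = 14 - pH = 14 - 3.58
pOH = 10.42:

10.42


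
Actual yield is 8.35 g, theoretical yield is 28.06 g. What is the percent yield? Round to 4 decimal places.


% yield = 100 * actual / theoretical
% yield = 100 * 8.35 / 28.06
% yield = 29.75766215 %, rounded to 4 dp:

29.7577 %


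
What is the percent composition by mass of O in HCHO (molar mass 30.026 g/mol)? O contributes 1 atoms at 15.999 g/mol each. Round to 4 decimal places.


pct = 100 * (n_elem * M_elem) / M_total
mass_contribution = 1 * 15.999 = 15.999 g/mol
pct = 100 * 15.999 / 30.026
pct = 53.28382069 %, rounded to 4 dp:

53.2838 %


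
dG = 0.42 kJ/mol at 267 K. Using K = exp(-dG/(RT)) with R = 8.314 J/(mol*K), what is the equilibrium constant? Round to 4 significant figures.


dG is in kJ/mol; multiply by 1000 to match R in J/(mol*K).
RT = 8.314 * 267 = 2219.838 J/mol
exponent = -dG*1000 / (RT) = -(0.42*1000) / 2219.838 = -0.189203
K = exp(-0.189203)
K = 0.82761848, rounded to 4 significant figures:

0.8276


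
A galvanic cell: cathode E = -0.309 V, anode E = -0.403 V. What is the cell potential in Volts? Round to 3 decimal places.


Standard cell potential: E_cell = E_cathode - E_anode.
E_cell = -0.309 - (-0.403)
E_cell = 0.094 V, rounded to 3 dp:

0.094 V


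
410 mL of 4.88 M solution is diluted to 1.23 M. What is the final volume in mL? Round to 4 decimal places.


Dilution: M1*V1 = M2*V2, solve for V2.
V2 = M1*V1 / M2
V2 = 4.88 * 410 / 1.23
V2 = 2000.8 / 1.23
V2 = 1626.66666667 mL, rounded to 4 dp:

1626.6667 mL


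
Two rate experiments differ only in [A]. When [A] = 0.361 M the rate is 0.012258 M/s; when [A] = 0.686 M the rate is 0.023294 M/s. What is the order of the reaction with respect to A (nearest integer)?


Rate is proportional to [A]^n, so rate2/rate1 = ([A]2/[A]1)^n. Take logs to solve for n.
rate2/rate1 = 0.023294 / 0.012258 = 1.9003
[A]2/[A]1 = 0.686 / 0.361 = 1.9003
n = ln(1.9003) / ln(1.9003) = 1.0
Nearest integer order:

1


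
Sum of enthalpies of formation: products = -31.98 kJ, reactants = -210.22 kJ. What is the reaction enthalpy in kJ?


dH_rxn = sum(dH_f products) - sum(dH_f reactants)
dH_rxn = -31.98 - (-210.22)
dH_rxn = 178.24 kJ:

178.24 kJ


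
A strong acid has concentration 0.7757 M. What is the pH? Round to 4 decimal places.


A strong acid dissociates completely, so [H+] equals the given concentration.
pH = -log10([H+]) = -log10(0.7757)
pH = 0.11030621, rounded to 4 dp:

0.1103


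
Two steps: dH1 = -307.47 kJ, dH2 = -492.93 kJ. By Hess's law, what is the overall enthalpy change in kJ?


Hess's law: enthalpy is a state function, so add the step enthalpies.
dH_total = dH1 + dH2 = -307.47 + (-492.93)
dH_total = -800.4 kJ:

-800.40 kJ


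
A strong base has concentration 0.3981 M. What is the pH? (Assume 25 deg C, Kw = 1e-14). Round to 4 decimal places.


A strong base dissociates completely, so [OH-] equals the given concentration.
pOH = -log10([OH-]) = -log10(0.3981) = 0.400008
pH = 14 - pOH = 14 - 0.400008
pH = 13.599992, rounded to 4 dp:

13.6000


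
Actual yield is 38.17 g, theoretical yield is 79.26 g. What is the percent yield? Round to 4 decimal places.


% yield = 100 * actual / theoretical
% yield = 100 * 38.17 / 79.26
% yield = 48.15796114 %, rounded to 4 dp:

48.1580 %


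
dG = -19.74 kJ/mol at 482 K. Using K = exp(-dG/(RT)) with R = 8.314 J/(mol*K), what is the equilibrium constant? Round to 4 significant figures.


dG is in kJ/mol; multiply by 1000 to match R in J/(mol*K).
RT = 8.314 * 482 = 4007.348 J/mol
exponent = -dG*1000 / (RT) = -(-19.74*1000) / 4007.348 = 4.92595103
K = exp(4.92595103)
K = 137.82035, rounded to 4 significant figures:

137.8


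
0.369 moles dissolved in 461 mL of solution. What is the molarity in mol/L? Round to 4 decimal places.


Convert volume to liters: V_L = V_mL / 1000.
V_L = 461 / 1000 = 0.461 L
M = n / V_L = 0.369 / 0.461
M = 0.80043384 mol/L, rounded to 4 dp:

0.8004 mol/L


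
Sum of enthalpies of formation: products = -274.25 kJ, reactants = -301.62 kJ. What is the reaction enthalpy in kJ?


dH_rxn = sum(dH_f products) - sum(dH_f reactants)
dH_rxn = -274.25 - (-301.62)
dH_rxn = 27.37 kJ:

27.37 kJ


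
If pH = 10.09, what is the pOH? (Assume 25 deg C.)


At 25 deg C, pH + pOH = 14.
pOH = 14 - pH = 14 - 10.09
pOH = 3.91:

3.91


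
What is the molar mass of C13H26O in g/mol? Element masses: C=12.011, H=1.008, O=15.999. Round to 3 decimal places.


M = sum(count * atomic_mass) over atoms.
M = 13*12.011 + 26*1.008 + 1*15.999
M = 156.143 + 26.208 + 15.999
M = 198.35 g/mol, rounded to 3 dp:

198.350 g/mol


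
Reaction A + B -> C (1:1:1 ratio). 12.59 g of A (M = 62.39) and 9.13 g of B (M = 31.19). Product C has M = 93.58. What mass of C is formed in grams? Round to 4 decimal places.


Find moles of each reactant; the smaller value is the limiting reagent in a 1:1:1 reaction, so moles_C equals moles of the limiter.
n_A = mass_A / M_A = 12.59 / 62.39 = 0.201795 mol
n_B = mass_B / M_B = 9.13 / 31.19 = 0.292722 mol
Limiting reagent: A (smaller), n_limiting = 0.201795 mol
mass_C = n_limiting * M_C = 0.201795 * 93.58
mass_C = 18.8839761 g, rounded to 4 dp:

18.8840 g


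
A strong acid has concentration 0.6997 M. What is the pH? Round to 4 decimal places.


A strong acid dissociates completely, so [H+] equals the given concentration.
pH = -log10([H+]) = -log10(0.6997)
pH = 0.15508813, rounded to 4 dp:

0.1551


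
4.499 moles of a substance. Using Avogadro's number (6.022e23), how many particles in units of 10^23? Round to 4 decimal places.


N = n * NA, then divide by 1e23 for the requested units.
N / 1e23 = n * 6.022
N / 1e23 = 4.499 * 6.022
N / 1e23 = 27.092978, rounded to 4 dp:

27.0930


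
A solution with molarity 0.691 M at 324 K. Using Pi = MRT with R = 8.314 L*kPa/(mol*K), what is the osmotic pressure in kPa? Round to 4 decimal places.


Osmotic pressure (van't Hoff): Pi = M*R*T.
RT = 8.314 * 324 = 2693.736
Pi = 0.691 * 2693.736
Pi = 1861.371576 kPa, rounded to 4 dp:

1861.3716 kPa


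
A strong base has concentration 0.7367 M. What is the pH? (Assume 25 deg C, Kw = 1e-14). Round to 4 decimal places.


A strong base dissociates completely, so [OH-] equals the given concentration.
pOH = -log10([OH-]) = -log10(0.7367) = 0.132709
pH = 14 - pOH = 14 - 0.132709
pH = 13.867291, rounded to 4 dp:

13.8673


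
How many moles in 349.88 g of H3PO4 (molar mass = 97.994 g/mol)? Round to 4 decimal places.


n = mass / M
n = 349.88 / 97.994
n = 3.57042268 mol, rounded to 4 dp:

3.5704 mol


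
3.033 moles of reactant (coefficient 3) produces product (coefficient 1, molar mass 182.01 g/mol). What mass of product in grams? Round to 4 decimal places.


Use the coefficient ratio to convert reactant moles to product moles, then multiply by the product's molar mass.
moles_P = moles_R * (coeff_P / coeff_R) = 3.033 * (1/3) = 1.011
mass_P = moles_P * M_P = 1.011 * 182.01
mass_P = 184.01211 g, rounded to 4 dp:

184.0121 g


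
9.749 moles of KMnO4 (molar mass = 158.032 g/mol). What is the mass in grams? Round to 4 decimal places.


mass = n * M
mass = 9.749 * 158.032
mass = 1540.653968 g, rounded to 4 dp:

1540.6540 g


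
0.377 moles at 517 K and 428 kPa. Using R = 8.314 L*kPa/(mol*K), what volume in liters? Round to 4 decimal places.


PV = nRT, solve for V = nRT / P.
nRT = 0.377 * 8.314 * 517 = 1620.4734
V = 1620.4734 / 428
V = 3.7861528 L, rounded to 4 dp:

3.7862 L


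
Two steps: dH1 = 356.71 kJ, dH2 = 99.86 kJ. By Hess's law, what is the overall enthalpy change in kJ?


Hess's law: enthalpy is a state function, so add the step enthalpies.
dH_total = dH1 + dH2 = 356.71 + (99.86)
dH_total = 456.57 kJ:

456.57 kJ


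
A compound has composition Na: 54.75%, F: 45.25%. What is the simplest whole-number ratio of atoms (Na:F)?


Assume 100 g of compound, divide each mass% by atomic mass to get moles, then normalize by the smallest to get a raw atom ratio.
Moles per 100 g: Na: 54.75/22.99 = 2.3815, F: 45.25/18.998 = 2.3818
Raw ratio (divide by min = 2.3815): Na: 1.0, F: 1.0
Multiply by 1 to clear fractions: Na: 1.0 ~= 1, F: 1.0 ~= 1
Reduce by GCD to get the simplest whole-number ratio:

1:1


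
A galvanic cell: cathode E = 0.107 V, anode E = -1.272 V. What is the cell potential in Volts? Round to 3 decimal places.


Standard cell potential: E_cell = E_cathode - E_anode.
E_cell = 0.107 - (-1.272)
E_cell = 1.379 V, rounded to 3 dp:

1.379 V


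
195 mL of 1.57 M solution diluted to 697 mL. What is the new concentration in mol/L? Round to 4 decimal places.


Dilution: M1*V1 = M2*V2, solve for M2.
M2 = M1*V1 / V2
M2 = 1.57 * 195 / 697
M2 = 306.15 / 697
M2 = 0.4392396 mol/L, rounded to 4 dp:

0.4392 mol/L


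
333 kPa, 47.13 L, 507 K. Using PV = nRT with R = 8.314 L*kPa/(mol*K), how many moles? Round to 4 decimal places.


PV = nRT, solve for n = PV / (RT).
PV = 333 * 47.13 = 15694.29
RT = 8.314 * 507 = 4215.198
n = 15694.29 / 4215.198
n = 3.72326282 mol, rounded to 4 dp:

3.7233 mol


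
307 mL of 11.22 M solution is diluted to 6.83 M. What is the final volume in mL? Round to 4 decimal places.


Dilution: M1*V1 = M2*V2, solve for V2.
V2 = M1*V1 / M2
V2 = 11.22 * 307 / 6.83
V2 = 3444.54 / 6.83
V2 = 504.3250366 mL, rounded to 4 dp:

504.3250 mL


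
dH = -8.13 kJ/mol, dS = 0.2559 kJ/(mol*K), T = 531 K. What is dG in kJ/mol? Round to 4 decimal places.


Gibbs: dG = dH - T*dS (consistent units, dS already in kJ/(mol*K)).
T*dS = 531 * 0.2559 = 135.8829
dG = -8.13 - (135.8829)
dG = -144.0129 kJ/mol, rounded to 4 dp:

-144.0129 kJ/mol


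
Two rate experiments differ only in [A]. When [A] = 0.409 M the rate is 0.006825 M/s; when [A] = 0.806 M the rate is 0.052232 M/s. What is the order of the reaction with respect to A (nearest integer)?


Rate is proportional to [A]^n, so rate2/rate1 = ([A]2/[A]1)^n. Take logs to solve for n.
rate2/rate1 = 0.052232 / 0.006825 = 7.653
[A]2/[A]1 = 0.806 / 0.409 = 1.9707
n = ln(7.653) / ln(1.9707) = 3.0
Nearest integer order:

3


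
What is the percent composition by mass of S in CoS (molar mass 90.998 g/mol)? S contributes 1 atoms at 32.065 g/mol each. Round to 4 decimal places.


pct = 100 * (n_elem * M_elem) / M_total
mass_contribution = 1 * 32.065 = 32.065 g/mol
pct = 100 * 32.065 / 90.998
pct = 35.23703818 %, rounded to 4 dp:

35.2370 %


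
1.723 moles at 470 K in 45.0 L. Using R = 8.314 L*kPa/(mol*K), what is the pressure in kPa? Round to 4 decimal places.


PV = nRT, solve for P = nRT / V.
nRT = 1.723 * 8.314 * 470 = 6732.7603
P = 6732.7603 / 45.0
P = 149.61689556 kPa, rounded to 4 dp:

149.6169 kPa


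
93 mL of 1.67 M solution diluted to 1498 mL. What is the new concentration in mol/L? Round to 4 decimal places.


Dilution: M1*V1 = M2*V2, solve for M2.
M2 = M1*V1 / V2
M2 = 1.67 * 93 / 1498
M2 = 155.31 / 1498
M2 = 0.10367824 mol/L, rounded to 4 dp:

0.1037 mol/L


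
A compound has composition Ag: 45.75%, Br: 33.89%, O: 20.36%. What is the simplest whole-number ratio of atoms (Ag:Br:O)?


Assume 100 g of compound, divide each mass% by atomic mass to get moles, then normalize by the smallest to get a raw atom ratio.
Moles per 100 g: Ag: 45.75/107.868 = 0.4241, Br: 33.89/79.904 = 0.4241, O: 20.36/15.999 = 1.2726
Raw ratio (divide by min = 0.4241): Ag: 1.0, Br: 1.0, O: 3.0
Multiply by 1 to clear fractions: Ag: 1.0 ~= 1, Br: 1.0 ~= 1, O: 3.0 ~= 3
Reduce by GCD to get the simplest whole-number ratio:

1:1:3


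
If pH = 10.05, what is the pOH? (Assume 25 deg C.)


At 25 deg C, pH + pOH = 14.
pOH = 14 - pH = 14 - 10.05
pOH = 3.95:

3.95


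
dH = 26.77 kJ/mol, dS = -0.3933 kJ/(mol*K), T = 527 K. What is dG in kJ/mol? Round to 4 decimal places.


Gibbs: dG = dH - T*dS (consistent units, dS already in kJ/(mol*K)).
T*dS = 527 * -0.3933 = -207.2691
dG = 26.77 - (-207.2691)
dG = 234.0391 kJ/mol, rounded to 4 dp:

234.0391 kJ/mol


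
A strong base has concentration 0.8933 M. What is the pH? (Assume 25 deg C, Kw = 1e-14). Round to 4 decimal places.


A strong base dissociates completely, so [OH-] equals the given concentration.
pOH = -log10([OH-]) = -log10(0.8933) = 0.049003
pH = 14 - pOH = 14 - 0.049003
pH = 13.950997, rounded to 4 dp:

13.9510


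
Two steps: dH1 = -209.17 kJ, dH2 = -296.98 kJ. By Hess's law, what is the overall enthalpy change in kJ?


Hess's law: enthalpy is a state function, so add the step enthalpies.
dH_total = dH1 + dH2 = -209.17 + (-296.98)
dH_total = -506.15 kJ:

-506.15 kJ


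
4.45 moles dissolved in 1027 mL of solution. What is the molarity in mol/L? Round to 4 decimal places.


Convert volume to liters: V_L = V_mL / 1000.
V_L = 1027 / 1000 = 1.027 L
M = n / V_L = 4.45 / 1.027
M = 4.33300876 mol/L, rounded to 4 dp:

4.3330 mol/L


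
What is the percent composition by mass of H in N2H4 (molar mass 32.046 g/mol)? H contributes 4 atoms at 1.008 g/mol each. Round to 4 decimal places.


pct = 100 * (n_elem * M_elem) / M_total
mass_contribution = 4 * 1.008 = 4.032 g/mol
pct = 100 * 4.032 / 32.046
pct = 12.5819135 %, rounded to 4 dp:

12.5819 %


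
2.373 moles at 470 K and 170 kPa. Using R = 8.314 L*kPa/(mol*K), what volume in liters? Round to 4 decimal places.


PV = nRT, solve for V = nRT / P.
nRT = 2.373 * 8.314 * 470 = 9272.6873
V = 9272.6873 / 170
V = 54.54521941 L, rounded to 4 dp:

54.5452 L


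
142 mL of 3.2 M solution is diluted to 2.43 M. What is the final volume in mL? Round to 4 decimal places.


Dilution: M1*V1 = M2*V2, solve for V2.
V2 = M1*V1 / M2
V2 = 3.2 * 142 / 2.43
V2 = 454.4 / 2.43
V2 = 186.99588477 mL, rounded to 4 dp:

186.9959 mL


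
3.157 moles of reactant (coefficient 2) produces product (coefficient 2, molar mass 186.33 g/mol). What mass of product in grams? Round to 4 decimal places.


Use the coefficient ratio to convert reactant moles to product moles, then multiply by the product's molar mass.
moles_P = moles_R * (coeff_P / coeff_R) = 3.157 * (2/2) = 3.157
mass_P = moles_P * M_P = 3.157 * 186.33
mass_P = 588.24381 g, rounded to 4 dp:

588.2438 g


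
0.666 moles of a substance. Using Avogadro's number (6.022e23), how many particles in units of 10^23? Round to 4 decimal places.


N = n * NA, then divide by 1e23 for the requested units.
N / 1e23 = n * 6.022
N / 1e23 = 0.666 * 6.022
N / 1e23 = 4.010652, rounded to 4 dp:

4.0107


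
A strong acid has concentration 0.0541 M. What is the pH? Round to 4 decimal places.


A strong acid dissociates completely, so [H+] equals the given concentration.
pH = -log10([H+]) = -log10(0.0541)
pH = 1.26680273, rounded to 4 dp:

1.2668


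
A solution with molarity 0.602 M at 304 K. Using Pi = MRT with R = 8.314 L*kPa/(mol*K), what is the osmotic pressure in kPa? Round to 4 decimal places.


Osmotic pressure (van't Hoff): Pi = M*R*T.
RT = 8.314 * 304 = 2527.456
Pi = 0.602 * 2527.456
Pi = 1521.528512 kPa, rounded to 4 dp:

1521.5285 kPa


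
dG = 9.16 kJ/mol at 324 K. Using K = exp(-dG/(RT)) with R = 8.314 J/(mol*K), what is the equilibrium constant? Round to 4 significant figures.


dG is in kJ/mol; multiply by 1000 to match R in J/(mol*K).
RT = 8.314 * 324 = 2693.736 J/mol
exponent = -dG*1000 / (RT) = -(9.16*1000) / 2693.736 = -3.40048171
K = exp(-3.40048171)
K = 0.033357198, rounded to 4 significant figures:

0.03336


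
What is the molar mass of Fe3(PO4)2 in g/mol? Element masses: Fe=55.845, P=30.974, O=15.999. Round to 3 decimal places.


M = sum(count * atomic_mass) over atoms.
M = 3*55.845 + 2*30.974 + 8*15.999
M = 167.535 + 61.948 + 127.992
M = 357.475 g/mol, rounded to 3 dp:

357.475 g/mol


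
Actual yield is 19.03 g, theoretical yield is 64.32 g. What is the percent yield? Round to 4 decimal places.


% yield = 100 * actual / theoretical
% yield = 100 * 19.03 / 64.32
% yield = 29.58644279 %, rounded to 4 dp:

29.5864 %


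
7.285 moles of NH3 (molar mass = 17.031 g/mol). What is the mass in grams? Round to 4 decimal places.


mass = n * M
mass = 7.285 * 17.031
mass = 124.070835 g, rounded to 4 dp:

124.0708 g


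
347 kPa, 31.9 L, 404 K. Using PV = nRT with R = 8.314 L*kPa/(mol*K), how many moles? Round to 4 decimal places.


PV = nRT, solve for n = PV / (RT).
PV = 347 * 31.9 = 11069.3
RT = 8.314 * 404 = 3358.856
n = 11069.3 / 3358.856
n = 3.29555658 mol, rounded to 4 dp:

3.2956 mol


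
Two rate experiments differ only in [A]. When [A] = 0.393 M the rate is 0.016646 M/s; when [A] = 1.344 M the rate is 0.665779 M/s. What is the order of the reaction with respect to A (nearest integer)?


Rate is proportional to [A]^n, so rate2/rate1 = ([A]2/[A]1)^n. Take logs to solve for n.
rate2/rate1 = 0.665779 / 0.016646 = 39.9963
[A]2/[A]1 = 1.344 / 0.393 = 3.4198
n = ln(39.9963) / ln(3.4198) = 3.0
Nearest integer order:

3


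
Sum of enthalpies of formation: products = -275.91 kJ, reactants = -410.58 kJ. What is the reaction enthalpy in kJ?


dH_rxn = sum(dH_f products) - sum(dH_f reactants)
dH_rxn = -275.91 - (-410.58)
dH_rxn = 134.67 kJ:

134.67 kJ


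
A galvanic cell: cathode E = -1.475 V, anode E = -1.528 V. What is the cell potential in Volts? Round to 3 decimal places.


Standard cell potential: E_cell = E_cathode - E_anode.
E_cell = -1.475 - (-1.528)
E_cell = 0.053 V, rounded to 3 dp:

0.053 V


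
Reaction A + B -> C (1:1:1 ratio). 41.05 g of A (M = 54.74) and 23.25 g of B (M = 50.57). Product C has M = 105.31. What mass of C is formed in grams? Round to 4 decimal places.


Find moles of each reactant; the smaller value is the limiting reagent in a 1:1:1 reaction, so moles_C equals moles of the limiter.
n_A = mass_A / M_A = 41.05 / 54.74 = 0.749909 mol
n_B = mass_B / M_B = 23.25 / 50.57 = 0.459759 mol
Limiting reagent: B (smaller), n_limiting = 0.459759 mol
mass_C = n_limiting * M_C = 0.459759 * 105.31
mass_C = 48.41722029 g, rounded to 4 dp:

48.4172 g


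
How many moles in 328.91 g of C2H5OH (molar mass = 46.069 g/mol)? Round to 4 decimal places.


n = mass / M
n = 328.91 / 46.069
n = 7.13950813 mol, rounded to 4 dp:

7.1395 mol


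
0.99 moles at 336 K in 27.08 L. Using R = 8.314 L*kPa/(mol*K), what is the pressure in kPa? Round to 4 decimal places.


PV = nRT, solve for P = nRT / V.
nRT = 0.99 * 8.314 * 336 = 2765.569
P = 2765.569 / 27.08
P = 102.12588626 kPa, rounded to 4 dp:

102.1259 kPa


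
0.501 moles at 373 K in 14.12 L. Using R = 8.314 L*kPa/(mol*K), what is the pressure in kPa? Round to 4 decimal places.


PV = nRT, solve for P = nRT / V.
nRT = 0.501 * 8.314 * 373 = 1553.6621
P = 1553.6621 / 14.12
P = 110.03272663 kPa, rounded to 4 dp:

110.0327 kPa


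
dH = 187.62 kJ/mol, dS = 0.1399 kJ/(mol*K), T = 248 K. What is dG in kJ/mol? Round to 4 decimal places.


Gibbs: dG = dH - T*dS (consistent units, dS already in kJ/(mol*K)).
T*dS = 248 * 0.1399 = 34.6952
dG = 187.62 - (34.6952)
dG = 152.9248 kJ/mol, rounded to 4 dp:

152.9248 kJ/mol


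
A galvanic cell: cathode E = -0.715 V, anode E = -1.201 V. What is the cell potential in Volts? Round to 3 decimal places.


Standard cell potential: E_cell = E_cathode - E_anode.
E_cell = -0.715 - (-1.201)
E_cell = 0.486 V, rounded to 3 dp:

0.486 V


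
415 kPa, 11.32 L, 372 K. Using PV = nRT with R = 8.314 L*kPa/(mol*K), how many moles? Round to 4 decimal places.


PV = nRT, solve for n = PV / (RT).
PV = 415 * 11.32 = 4697.8
RT = 8.314 * 372 = 3092.808
n = 4697.8 / 3092.808
n = 1.5189433 mol, rounded to 4 dp:

1.5189 mol


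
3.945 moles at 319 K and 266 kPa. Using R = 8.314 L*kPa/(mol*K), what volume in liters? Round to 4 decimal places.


PV = nRT, solve for V = nRT / P.
nRT = 3.945 * 8.314 * 319 = 10462.7949
V = 10462.7949 / 266
V = 39.33381541 L, rounded to 4 dp:

39.3338 L


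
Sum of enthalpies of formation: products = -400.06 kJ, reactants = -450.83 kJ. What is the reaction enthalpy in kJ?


dH_rxn = sum(dH_f products) - sum(dH_f reactants)
dH_rxn = -400.06 - (-450.83)
dH_rxn = 50.77 kJ:

50.77 kJ


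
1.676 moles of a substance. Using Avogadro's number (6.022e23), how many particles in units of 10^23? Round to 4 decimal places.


N = n * NA, then divide by 1e23 for the requested units.
N / 1e23 = n * 6.022
N / 1e23 = 1.676 * 6.022
N / 1e23 = 10.092872, rounded to 4 dp:

10.0929


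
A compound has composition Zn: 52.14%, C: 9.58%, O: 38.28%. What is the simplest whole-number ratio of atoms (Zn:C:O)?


Assume 100 g of compound, divide each mass% by atomic mass to get moles, then normalize by the smallest to get a raw atom ratio.
Moles per 100 g: Zn: 52.14/65.38 = 0.7975, C: 9.58/12.011 = 0.7976, O: 38.28/15.999 = 2.3926
Raw ratio (divide by min = 0.7975): Zn: 1.0, C: 1.0, O: 3.0
Multiply by 1 to clear fractions: Zn: 1.0 ~= 1, C: 1.0 ~= 1, O: 3.0 ~= 3
Reduce by GCD to get the simplest whole-number ratio:

1:1:3


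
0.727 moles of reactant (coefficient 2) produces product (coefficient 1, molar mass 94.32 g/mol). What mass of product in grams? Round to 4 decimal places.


Use the coefficient ratio to convert reactant moles to product moles, then multiply by the product's molar mass.
moles_P = moles_R * (coeff_P / coeff_R) = 0.727 * (1/2) = 0.3635
mass_P = moles_P * M_P = 0.3635 * 94.32
mass_P = 34.28532 g, rounded to 4 dp:

34.2853 g


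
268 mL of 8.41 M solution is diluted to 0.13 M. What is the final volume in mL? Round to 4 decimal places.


Dilution: M1*V1 = M2*V2, solve for V2.
V2 = M1*V1 / M2
V2 = 8.41 * 268 / 0.13
V2 = 2253.88 / 0.13
V2 = 17337.53846154 mL, rounded to 4 dp:

17337.5385 mL


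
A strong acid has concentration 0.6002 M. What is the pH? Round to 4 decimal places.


A strong acid dissociates completely, so [H+] equals the given concentration.
pH = -log10([H+]) = -log10(0.6002)
pH = 0.22170401, rounded to 4 dp:

0.2217


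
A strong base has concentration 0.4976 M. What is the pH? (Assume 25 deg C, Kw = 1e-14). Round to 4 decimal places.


A strong base dissociates completely, so [OH-] equals the given concentration.
pOH = -log10([OH-]) = -log10(0.4976) = 0.30312
pH = 14 - pOH = 14 - 0.30312
pH = 13.69688, rounded to 4 dp:

13.6969


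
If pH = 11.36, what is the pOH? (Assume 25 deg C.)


At 25 deg C, pH + pOH = 14.
pOH = 14 - pH = 14 - 11.36
pOH = 2.64:

2.64


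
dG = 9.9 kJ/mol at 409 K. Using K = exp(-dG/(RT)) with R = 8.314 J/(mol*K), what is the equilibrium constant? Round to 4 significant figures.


dG is in kJ/mol; multiply by 1000 to match R in J/(mol*K).
RT = 8.314 * 409 = 3400.426 J/mol
exponent = -dG*1000 / (RT) = -(9.9*1000) / 3400.426 = -2.91139992
K = exp(-2.91139992)
K = 0.054399522, rounded to 4 significant figures:

0.05440


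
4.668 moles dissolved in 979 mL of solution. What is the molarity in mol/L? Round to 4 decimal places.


Convert volume to liters: V_L = V_mL / 1000.
V_L = 979 / 1000 = 0.979 L
M = n / V_L = 4.668 / 0.979
M = 4.76813075 mol/L, rounded to 4 dp:

4.7681 mol/L


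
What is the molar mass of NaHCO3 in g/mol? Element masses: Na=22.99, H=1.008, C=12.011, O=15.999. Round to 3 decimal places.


M = sum(count * atomic_mass) over atoms.
M = 1*22.99 + 1*1.008 + 1*12.011 + 3*15.999
M = 22.99 + 1.008 + 12.011 + 47.997
M = 84.006 g/mol, rounded to 3 dp:

84.006 g/mol


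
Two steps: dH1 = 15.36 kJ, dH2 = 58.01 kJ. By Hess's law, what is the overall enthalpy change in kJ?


Hess's law: enthalpy is a state function, so add the step enthalpies.
dH_total = dH1 + dH2 = 15.36 + (58.01)
dH_total = 73.37 kJ:

73.37 kJ


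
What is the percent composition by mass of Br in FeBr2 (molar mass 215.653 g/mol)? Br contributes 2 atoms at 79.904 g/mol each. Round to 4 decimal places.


pct = 100 * (n_elem * M_elem) / M_total
mass_contribution = 2 * 79.904 = 159.808 g/mol
pct = 100 * 159.808 / 215.653
pct = 74.10423226 %, rounded to 4 dp:

74.1042 %


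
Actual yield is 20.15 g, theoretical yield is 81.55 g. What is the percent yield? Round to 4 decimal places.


% yield = 100 * actual / theoretical
% yield = 100 * 20.15 / 81.55
% yield = 24.70876763 %, rounded to 4 dp:

24.7088 %


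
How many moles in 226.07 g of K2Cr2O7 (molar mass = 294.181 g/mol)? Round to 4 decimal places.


n = mass / M
n = 226.07 / 294.181
n = 0.76847247 mol, rounded to 4 dp:

0.7685 mol


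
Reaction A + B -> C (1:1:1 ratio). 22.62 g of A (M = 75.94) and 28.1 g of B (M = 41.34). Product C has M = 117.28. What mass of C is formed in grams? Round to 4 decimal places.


Find moles of each reactant; the smaller value is the limiting reagent in a 1:1:1 reaction, so moles_C equals moles of the limiter.
n_A = mass_A / M_A = 22.62 / 75.94 = 0.297867 mol
n_B = mass_B / M_B = 28.1 / 41.34 = 0.679729 mol
Limiting reagent: A (smaller), n_limiting = 0.297867 mol
mass_C = n_limiting * M_C = 0.297867 * 117.28
mass_C = 34.93384176 g, rounded to 4 dp:

34.9338 g


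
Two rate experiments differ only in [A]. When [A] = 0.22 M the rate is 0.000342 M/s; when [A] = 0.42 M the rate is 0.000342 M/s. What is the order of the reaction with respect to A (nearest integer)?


Rate is proportional to [A]^n, so rate2/rate1 = ([A]2/[A]1)^n. Take logs to solve for n.
rate2/rate1 = 0.000342 / 0.000342 = 1.0
[A]2/[A]1 = 0.42 / 0.22 = 1.9091
n = ln(1.0) / ln(1.9091) = 0.0
Nearest integer order:

0


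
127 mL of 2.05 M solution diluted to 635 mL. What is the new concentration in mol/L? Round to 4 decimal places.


Dilution: M1*V1 = M2*V2, solve for M2.
M2 = M1*V1 / V2
M2 = 2.05 * 127 / 635
M2 = 260.35 / 635
M2 = 0.41 mol/L, rounded to 4 dp:

0.4100 mol/L


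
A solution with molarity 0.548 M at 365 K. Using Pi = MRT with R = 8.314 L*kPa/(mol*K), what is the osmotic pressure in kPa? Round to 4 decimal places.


Osmotic pressure (van't Hoff): Pi = M*R*T.
RT = 8.314 * 365 = 3034.61
Pi = 0.548 * 3034.61
Pi = 1662.96628 kPa, rounded to 4 dp:

1662.9663 kPa


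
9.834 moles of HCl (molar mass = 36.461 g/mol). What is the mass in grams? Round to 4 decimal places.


mass = n * M
mass = 9.834 * 36.461
mass = 358.557474 g, rounded to 4 dp:

358.5575 g


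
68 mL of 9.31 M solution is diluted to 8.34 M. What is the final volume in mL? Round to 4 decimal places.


Dilution: M1*V1 = M2*V2, solve for V2.
V2 = M1*V1 / M2
V2 = 9.31 * 68 / 8.34
V2 = 633.08 / 8.34
V2 = 75.9088729 mL, rounded to 4 dp:

75.9089 mL


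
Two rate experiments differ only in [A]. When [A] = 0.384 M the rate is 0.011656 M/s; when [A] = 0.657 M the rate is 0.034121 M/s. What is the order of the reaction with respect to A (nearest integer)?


Rate is proportional to [A]^n, so rate2/rate1 = ([A]2/[A]1)^n. Take logs to solve for n.
rate2/rate1 = 0.034121 / 0.011656 = 2.9273
[A]2/[A]1 = 0.657 / 0.384 = 1.7109
n = ln(2.9273) / ln(1.7109) = 2.0
Nearest integer order:

2


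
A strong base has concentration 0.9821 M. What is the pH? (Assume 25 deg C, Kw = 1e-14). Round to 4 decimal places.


A strong base dissociates completely, so [OH-] equals the given concentration.
pOH = -log10([OH-]) = -log10(0.9821) = 0.007844
pH = 14 - pOH = 14 - 0.007844
pH = 13.992156, rounded to 4 dp:

13.9922


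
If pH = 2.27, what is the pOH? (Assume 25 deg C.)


At 25 deg C, pH + pOH = 14.
pOH = 14 - pH = 14 - 2.27
pOH = 11.73:

11.73


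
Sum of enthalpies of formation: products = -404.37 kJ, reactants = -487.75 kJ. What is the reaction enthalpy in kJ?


dH_rxn = sum(dH_f products) - sum(dH_f reactants)
dH_rxn = -404.37 - (-487.75)
dH_rxn = 83.38 kJ:

83.38 kJ


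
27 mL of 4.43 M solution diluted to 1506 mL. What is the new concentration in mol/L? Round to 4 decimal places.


Dilution: M1*V1 = M2*V2, solve for M2.
M2 = M1*V1 / V2
M2 = 4.43 * 27 / 1506
M2 = 119.61 / 1506
M2 = 0.07942231 mol/L, rounded to 4 dp:

0.0794 mol/L


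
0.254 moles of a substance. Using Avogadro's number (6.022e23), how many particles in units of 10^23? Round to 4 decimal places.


N = n * NA, then divide by 1e23 for the requested units.
N / 1e23 = n * 6.022
N / 1e23 = 0.254 * 6.022
N / 1e23 = 1.529588, rounded to 4 dp:

1.5296


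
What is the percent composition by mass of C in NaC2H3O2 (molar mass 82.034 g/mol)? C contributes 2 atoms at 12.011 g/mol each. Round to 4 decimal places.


pct = 100 * (n_elem * M_elem) / M_total
mass_contribution = 2 * 12.011 = 24.022 g/mol
pct = 100 * 24.022 / 82.034
pct = 29.28298023 %, rounded to 4 dp:

29.2830 %


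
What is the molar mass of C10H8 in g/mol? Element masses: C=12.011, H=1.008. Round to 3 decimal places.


M = sum(count * atomic_mass) over atoms.
M = 10*12.011 + 8*1.008
M = 120.11 + 8.064
M = 128.174 g/mol, rounded to 3 dp:

128.174 g/mol


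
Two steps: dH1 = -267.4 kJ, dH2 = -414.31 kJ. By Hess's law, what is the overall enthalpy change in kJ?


Hess's law: enthalpy is a state function, so add the step enthalpies.
dH_total = dH1 + dH2 = -267.4 + (-414.31)
dH_total = -681.71 kJ:

-681.71 kJ


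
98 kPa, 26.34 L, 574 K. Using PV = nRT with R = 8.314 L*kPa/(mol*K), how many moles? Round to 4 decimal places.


PV = nRT, solve for n = PV / (RT).
PV = 98 * 26.34 = 2581.32
RT = 8.314 * 574 = 4772.236
n = 2581.32 / 4772.236
n = 0.54090368 mol, rounded to 4 dp:

0.5409 mol


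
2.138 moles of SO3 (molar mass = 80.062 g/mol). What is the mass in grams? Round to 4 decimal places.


mass = n * M
mass = 2.138 * 80.062
mass = 171.172556 g, rounded to 4 dp:

171.1726 g


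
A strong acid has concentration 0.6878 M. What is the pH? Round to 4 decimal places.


A strong acid dissociates completely, so [H+] equals the given concentration.
pH = -log10([H+]) = -log10(0.6878)
pH = 0.16253783, rounded to 4 dp:

0.1625


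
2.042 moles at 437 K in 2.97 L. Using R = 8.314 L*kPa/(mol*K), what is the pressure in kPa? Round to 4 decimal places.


PV = nRT, solve for P = nRT / V.
nRT = 2.042 * 8.314 * 437 = 7419.0312
P = 7419.0312 / 2.97
P = 2497.99030303 kPa, rounded to 4 dp:

2497.9903 kPa


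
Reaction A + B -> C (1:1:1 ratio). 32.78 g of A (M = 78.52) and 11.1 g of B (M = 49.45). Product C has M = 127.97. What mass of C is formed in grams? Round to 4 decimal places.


Find moles of each reactant; the smaller value is the limiting reagent in a 1:1:1 reaction, so moles_C equals moles of the limiter.
n_A = mass_A / M_A = 32.78 / 78.52 = 0.417473 mol
n_B = mass_B / M_B = 11.1 / 49.45 = 0.224469 mol
Limiting reagent: B (smaller), n_limiting = 0.224469 mol
mass_C = n_limiting * M_C = 0.224469 * 127.97
mass_C = 28.72529793 g, rounded to 4 dp:

28.7253 g


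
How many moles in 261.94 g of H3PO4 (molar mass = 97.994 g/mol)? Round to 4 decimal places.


n = mass / M
n = 261.94 / 97.994
n = 2.6730208 mol, rounded to 4 dp:

2.6730 mol


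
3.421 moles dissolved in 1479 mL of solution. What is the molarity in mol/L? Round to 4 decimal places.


Convert volume to liters: V_L = V_mL / 1000.
V_L = 1479 / 1000 = 1.479 L
M = n / V_L = 3.421 / 1.479
M = 2.31304936 mol/L, rounded to 4 dp:

2.3130 mol/L


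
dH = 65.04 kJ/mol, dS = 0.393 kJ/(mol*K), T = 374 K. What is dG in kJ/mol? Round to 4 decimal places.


Gibbs: dG = dH - T*dS (consistent units, dS already in kJ/(mol*K)).
T*dS = 374 * 0.393 = 146.982
dG = 65.04 - (146.982)
dG = -81.942 kJ/mol, rounded to 4 dp:

-81.9420 kJ/mol


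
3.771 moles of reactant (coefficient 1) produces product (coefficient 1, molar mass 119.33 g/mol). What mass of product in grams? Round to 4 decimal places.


Use the coefficient ratio to convert reactant moles to product moles, then multiply by the product's molar mass.
moles_P = moles_R * (coeff_P / coeff_R) = 3.771 * (1/1) = 3.771
mass_P = moles_P * M_P = 3.771 * 119.33
mass_P = 449.99343 g, rounded to 4 dp:

449.9934 g


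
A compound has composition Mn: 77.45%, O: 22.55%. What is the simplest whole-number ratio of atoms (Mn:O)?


Assume 100 g of compound, divide each mass% by atomic mass to get moles, then normalize by the smallest to get a raw atom ratio.
Moles per 100 g: Mn: 77.45/54.938 = 1.4098, O: 22.55/15.999 = 1.4095
Raw ratio (divide by min = 1.4095): Mn: 1.0, O: 1.0
Multiply by 1 to clear fractions: Mn: 1.0 ~= 1, O: 1.0 ~= 1
Reduce by GCD to get the simplest whole-number ratio:

1:1


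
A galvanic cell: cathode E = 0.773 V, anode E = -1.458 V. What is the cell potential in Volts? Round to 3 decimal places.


Standard cell potential: E_cell = E_cathode - E_anode.
E_cell = 0.773 - (-1.458)
E_cell = 2.231 V, rounded to 3 dp:

2.231 V


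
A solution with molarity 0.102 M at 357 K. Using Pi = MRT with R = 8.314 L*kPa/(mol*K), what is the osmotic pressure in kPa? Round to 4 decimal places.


Osmotic pressure (van't Hoff): Pi = M*R*T.
RT = 8.314 * 357 = 2968.098
Pi = 0.102 * 2968.098
Pi = 302.745996 kPa, rounded to 4 dp:

302.7460 kPa


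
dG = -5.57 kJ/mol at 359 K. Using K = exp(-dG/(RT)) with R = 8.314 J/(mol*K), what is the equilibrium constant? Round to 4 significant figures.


dG is in kJ/mol; multiply by 1000 to match R in J/(mol*K).
RT = 8.314 * 359 = 2984.726 J/mol
exponent = -dG*1000 / (RT) = -(-5.57*1000) / 2984.726 = 1.86616795
K = exp(1.86616795)
K = 6.4634805, rounded to 4 significant figures:

6.463


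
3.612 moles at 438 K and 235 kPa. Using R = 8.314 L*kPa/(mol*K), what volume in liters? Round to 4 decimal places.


PV = nRT, solve for V = nRT / P.
nRT = 3.612 * 8.314 * 438 = 13153.2136
V = 13153.2136 / 235
V = 55.9711217 L, rounded to 4 dp:

55.9711 L


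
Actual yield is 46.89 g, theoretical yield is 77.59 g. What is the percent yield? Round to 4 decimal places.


% yield = 100 * actual / theoretical
% yield = 100 * 46.89 / 77.59
% yield = 60.4330455 %, rounded to 4 dp:

60.4330 %


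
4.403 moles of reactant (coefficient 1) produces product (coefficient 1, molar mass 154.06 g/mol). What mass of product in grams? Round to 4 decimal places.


Use the coefficient ratio to convert reactant moles to product moles, then multiply by the product's molar mass.
moles_P = moles_R * (coeff_P / coeff_R) = 4.403 * (1/1) = 4.403
mass_P = moles_P * M_P = 4.403 * 154.06
mass_P = 678.32618 g, rounded to 4 dp:

678.3262 g


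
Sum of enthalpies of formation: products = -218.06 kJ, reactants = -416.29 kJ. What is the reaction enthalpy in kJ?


dH_rxn = sum(dH_f products) - sum(dH_f reactants)
dH_rxn = -218.06 - (-416.29)
dH_rxn = 198.23 kJ:

198.23 kJ


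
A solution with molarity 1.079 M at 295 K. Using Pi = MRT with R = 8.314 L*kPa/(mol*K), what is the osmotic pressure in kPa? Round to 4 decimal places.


Osmotic pressure (van't Hoff): Pi = M*R*T.
RT = 8.314 * 295 = 2452.63
Pi = 1.079 * 2452.63
Pi = 2646.38777 kPa, rounded to 4 dp:

2646.3878 kPa


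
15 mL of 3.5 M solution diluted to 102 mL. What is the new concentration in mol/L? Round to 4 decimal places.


Dilution: M1*V1 = M2*V2, solve for M2.
M2 = M1*V1 / V2
M2 = 3.5 * 15 / 102
M2 = 52.5 / 102
M2 = 0.51470588 mol/L, rounded to 4 dp:

0.5147 mol/L


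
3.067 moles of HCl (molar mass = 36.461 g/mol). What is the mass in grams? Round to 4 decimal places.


mass = n * M
mass = 3.067 * 36.461
mass = 111.825887 g, rounded to 4 dp:

111.8259 g


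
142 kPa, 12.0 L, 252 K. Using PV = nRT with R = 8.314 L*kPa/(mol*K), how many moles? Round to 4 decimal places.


PV = nRT, solve for n = PV / (RT).
PV = 142 * 12.0 = 1704.0
RT = 8.314 * 252 = 2095.128
n = 1704.0 / 2095.128
n = 0.81331546 mol, rounded to 4 dp:

0.8133 mol


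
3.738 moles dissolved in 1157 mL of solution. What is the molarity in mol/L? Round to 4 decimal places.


Convert volume to liters: V_L = V_mL / 1000.
V_L = 1157 / 1000 = 1.157 L
M = n / V_L = 3.738 / 1.157
M = 3.23076923 mol/L, rounded to 4 dp:

3.2308 mol/L


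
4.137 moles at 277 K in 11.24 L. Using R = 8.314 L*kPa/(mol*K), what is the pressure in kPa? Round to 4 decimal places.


PV = nRT, solve for P = nRT / V.
nRT = 4.137 * 8.314 * 277 = 9527.42
P = 9527.42 / 11.24
P = 847.63523132 kPa, rounded to 4 dp:

847.6352 kPa


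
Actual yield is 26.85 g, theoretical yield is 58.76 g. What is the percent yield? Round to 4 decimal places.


% yield = 100 * actual / theoretical
% yield = 100 * 26.85 / 58.76
% yield = 45.6943499 %, rounded to 4 dp:

45.6943 %


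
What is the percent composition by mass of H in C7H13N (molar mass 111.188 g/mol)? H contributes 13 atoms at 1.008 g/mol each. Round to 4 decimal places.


pct = 100 * (n_elem * M_elem) / M_total
mass_contribution = 13 * 1.008 = 13.104 g/mol
pct = 100 * 13.104 / 111.188
pct = 11.78544447 %, rounded to 4 dp:

11.7854 %


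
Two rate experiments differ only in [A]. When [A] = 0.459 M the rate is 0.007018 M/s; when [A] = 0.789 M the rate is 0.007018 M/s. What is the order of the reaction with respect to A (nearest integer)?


Rate is proportional to [A]^n, so rate2/rate1 = ([A]2/[A]1)^n. Take logs to solve for n.
rate2/rate1 = 0.007018 / 0.007018 = 1.0
[A]2/[A]1 = 0.789 / 0.459 = 1.719
n = ln(1.0) / ln(1.719) = 0.0
Nearest integer order:

0


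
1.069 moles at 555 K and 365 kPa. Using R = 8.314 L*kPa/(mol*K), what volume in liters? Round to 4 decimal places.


PV = nRT, solve for V = nRT / P.
nRT = 1.069 * 8.314 * 555 = 4932.6546
V = 4932.6546 / 365
V = 13.51412219 L, rounded to 4 dp:

13.5141 L


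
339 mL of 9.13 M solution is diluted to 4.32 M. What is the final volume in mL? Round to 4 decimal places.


Dilution: M1*V1 = M2*V2, solve for V2.
V2 = M1*V1 / M2
V2 = 9.13 * 339 / 4.32
V2 = 3095.07 / 4.32
V2 = 716.45138889 mL, rounded to 4 dp:

716.4514 mL


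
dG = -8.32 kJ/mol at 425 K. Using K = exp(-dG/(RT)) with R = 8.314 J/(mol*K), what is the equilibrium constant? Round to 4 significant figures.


dG is in kJ/mol; multiply by 1000 to match R in J/(mol*K).
RT = 8.314 * 425 = 3533.45 J/mol
exponent = -dG*1000 / (RT) = -(-8.32*1000) / 3533.45 = 2.35463923
K = exp(2.35463923)
K = 10.534328, rounded to 4 significant figures:

10.53


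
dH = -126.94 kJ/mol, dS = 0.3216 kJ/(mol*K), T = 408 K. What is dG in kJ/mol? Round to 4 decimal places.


Gibbs: dG = dH - T*dS (consistent units, dS already in kJ/(mol*K)).
T*dS = 408 * 0.3216 = 131.2128
dG = -126.94 - (131.2128)
dG = -258.1528 kJ/mol, rounded to 4 dp:

-258.1528 kJ/mol


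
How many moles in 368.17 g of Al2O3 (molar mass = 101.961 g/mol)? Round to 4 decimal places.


n = mass / M
n = 368.17 / 101.961
n = 3.61089044 mol, rounded to 4 dp:

3.6109 mol


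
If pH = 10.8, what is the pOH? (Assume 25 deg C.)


At 25 deg C, pH + pOH = 14.
pOH = 14 - pH = 14 - 10.8
pOH = 3.2:

3.20


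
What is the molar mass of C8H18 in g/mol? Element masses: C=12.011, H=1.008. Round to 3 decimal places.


M = sum(count * atomic_mass) over atoms.
M = 8*12.011 + 18*1.008
M = 96.088 + 18.144
M = 114.232 g/mol, rounded to 3 dp:

114.232 g/mol


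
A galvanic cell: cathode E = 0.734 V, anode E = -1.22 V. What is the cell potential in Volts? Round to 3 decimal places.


Standard cell potential: E_cell = E_cathode - E_anode.
E_cell = 0.734 - (-1.22)
E_cell = 1.954 V, rounded to 3 dp:

1.954 V


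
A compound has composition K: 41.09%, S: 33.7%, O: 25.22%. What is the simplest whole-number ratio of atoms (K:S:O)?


Assume 100 g of compound, divide each mass% by atomic mass to get moles, then normalize by the smallest to get a raw atom ratio.
Moles per 100 g: K: 41.09/39.098 = 1.0509, S: 33.7/32.065 = 1.051, O: 25.22/15.999 = 1.5763
Raw ratio (divide by min = 1.0509): K: 1.0, S: 1.0, O: 1.5
Multiply by 2 to clear fractions: K: 2.0 ~= 2, S: 2.0 ~= 2, O: 3.0 ~= 3
Reduce by GCD to get the simplest whole-number ratio:

2:2:3
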